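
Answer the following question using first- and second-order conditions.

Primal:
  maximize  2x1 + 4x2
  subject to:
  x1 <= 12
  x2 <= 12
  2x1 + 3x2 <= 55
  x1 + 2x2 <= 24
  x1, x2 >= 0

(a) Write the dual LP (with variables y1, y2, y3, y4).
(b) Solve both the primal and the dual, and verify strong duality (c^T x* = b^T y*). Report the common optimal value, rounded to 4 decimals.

The standard primal-dual pair for 'max c^T x s.t. A x <= b, x >= 0' is:
  Dual:  min b^T y  s.t.  A^T y >= c,  y >= 0.

So the dual LP is:
  minimize  12y1 + 12y2 + 55y3 + 24y4
  subject to:
    y1 + 2y3 + y4 >= 2
    y2 + 3y3 + 2y4 >= 4
    y1, y2, y3, y4 >= 0

Solving the primal: x* = (12, 6).
  primal value c^T x* = 48.
Solving the dual: y* = (0, 0, 0, 2).
  dual value b^T y* = 48.
Strong duality: c^T x* = b^T y*. Confirmed.

48


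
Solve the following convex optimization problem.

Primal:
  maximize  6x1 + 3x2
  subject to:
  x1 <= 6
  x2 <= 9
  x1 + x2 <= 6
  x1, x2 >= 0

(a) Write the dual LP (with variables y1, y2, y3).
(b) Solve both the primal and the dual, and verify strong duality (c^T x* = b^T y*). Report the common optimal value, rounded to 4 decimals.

The standard primal-dual pair for 'max c^T x s.t. A x <= b, x >= 0' is:
  Dual:  min b^T y  s.t.  A^T y >= c,  y >= 0.

So the dual LP is:
  minimize  6y1 + 9y2 + 6y3
  subject to:
    y1 + y3 >= 6
    y2 + y3 >= 3
    y1, y2, y3 >= 0

Solving the primal: x* = (6, 0).
  primal value c^T x* = 36.
Solving the dual: y* = (3, 0, 3).
  dual value b^T y* = 36.
Strong duality: c^T x* = b^T y*. Confirmed.

36


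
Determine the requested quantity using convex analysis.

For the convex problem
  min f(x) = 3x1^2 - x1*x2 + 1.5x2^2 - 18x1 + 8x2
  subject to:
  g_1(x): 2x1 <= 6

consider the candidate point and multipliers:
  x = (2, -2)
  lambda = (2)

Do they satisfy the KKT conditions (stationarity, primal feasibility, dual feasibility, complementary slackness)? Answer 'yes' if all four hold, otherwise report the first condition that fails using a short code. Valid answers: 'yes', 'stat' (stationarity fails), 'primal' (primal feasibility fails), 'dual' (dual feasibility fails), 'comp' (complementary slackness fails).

Gradient of f: grad f(x) = Q x + c = (-4, 0)
Constraint values g_i(x) = a_i^T x - b_i:
  g_1((2, -2)) = -2
Stationarity residual: grad f(x) + sum_i lambda_i a_i = (0, 0)
  -> stationarity OK
Primal feasibility (all g_i <= 0): OK
Dual feasibility (all lambda_i >= 0): OK
Complementary slackness (lambda_i * g_i(x) = 0 for all i): FAILS

Verdict: the first failing condition is complementary_slackness -> comp.

comp


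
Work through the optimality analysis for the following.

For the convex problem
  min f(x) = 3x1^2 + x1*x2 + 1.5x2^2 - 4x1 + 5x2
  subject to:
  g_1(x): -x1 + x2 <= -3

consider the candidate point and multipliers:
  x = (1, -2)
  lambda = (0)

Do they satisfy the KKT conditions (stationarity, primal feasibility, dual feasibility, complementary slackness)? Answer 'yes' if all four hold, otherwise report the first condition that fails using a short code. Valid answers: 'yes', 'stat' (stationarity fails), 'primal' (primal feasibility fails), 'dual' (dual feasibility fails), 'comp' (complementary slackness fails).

Gradient of f: grad f(x) = Q x + c = (0, 0)
Constraint values g_i(x) = a_i^T x - b_i:
  g_1((1, -2)) = 0
Stationarity residual: grad f(x) + sum_i lambda_i a_i = (0, 0)
  -> stationarity OK
Primal feasibility (all g_i <= 0): OK
Dual feasibility (all lambda_i >= 0): OK
Complementary slackness (lambda_i * g_i(x) = 0 for all i): OK

Verdict: yes, KKT holds.

yes


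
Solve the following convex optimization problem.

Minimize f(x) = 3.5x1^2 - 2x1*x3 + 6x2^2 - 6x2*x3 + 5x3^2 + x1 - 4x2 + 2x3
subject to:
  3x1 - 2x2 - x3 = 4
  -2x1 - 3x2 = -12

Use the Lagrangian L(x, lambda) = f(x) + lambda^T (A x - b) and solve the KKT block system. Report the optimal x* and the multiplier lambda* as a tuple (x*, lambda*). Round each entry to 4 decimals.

Form the Lagrangian:
  L(x, lambda) = (1/2) x^T Q x + c^T x + lambda^T (A x - b)
Stationarity (grad_x L = 0): Q x + c + A^T lambda = 0.
Primal feasibility: A x = b.

This gives the KKT block system:
  [ Q   A^T ] [ x     ]   [-c ]
  [ A    0  ] [ lambda ] = [ b ]

Solving the linear system:
  x*      = (3.0705, 1.953, 1.3056)
  lambda* = (-2.8033, 5.7363)
  f(x*)   = 38.9594

x* = (3.0705, 1.953, 1.3056), lambda* = (-2.8033, 5.7363)


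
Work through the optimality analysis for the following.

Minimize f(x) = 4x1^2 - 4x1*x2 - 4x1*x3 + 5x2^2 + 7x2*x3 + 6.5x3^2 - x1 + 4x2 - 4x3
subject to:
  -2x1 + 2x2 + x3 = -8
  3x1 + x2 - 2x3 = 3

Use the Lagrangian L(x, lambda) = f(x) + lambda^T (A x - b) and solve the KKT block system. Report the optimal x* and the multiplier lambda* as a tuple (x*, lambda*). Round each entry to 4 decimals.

Form the Lagrangian:
  L(x, lambda) = (1/2) x^T Q x + c^T x + lambda^T (A x - b)
Stationarity (grad_x L = 0): Q x + c + A^T lambda = 0.
Primal feasibility: A x = b.

This gives the KKT block system:
  [ Q   A^T ] [ x     ]   [-c ]
  [ A    0  ] [ lambda ] = [ b ]

Solving the linear system:
  x*      = (2.5655, -2.0869, 1.3048)
  lambda* = (9.5806, -1.1637)
  f(x*)   = 32.0019

x* = (2.5655, -2.0869, 1.3048), lambda* = (9.5806, -1.1637)


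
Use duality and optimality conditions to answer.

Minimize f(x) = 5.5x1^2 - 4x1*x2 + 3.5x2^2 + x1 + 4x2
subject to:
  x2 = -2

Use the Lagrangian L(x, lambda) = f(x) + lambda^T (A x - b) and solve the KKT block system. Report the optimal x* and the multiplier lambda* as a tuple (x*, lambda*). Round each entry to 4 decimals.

Form the Lagrangian:
  L(x, lambda) = (1/2) x^T Q x + c^T x + lambda^T (A x - b)
Stationarity (grad_x L = 0): Q x + c + A^T lambda = 0.
Primal feasibility: A x = b.

This gives the KKT block system:
  [ Q   A^T ] [ x     ]   [-c ]
  [ A    0  ] [ lambda ] = [ b ]

Solving the linear system:
  x*      = (-0.8182, -2)
  lambda* = (6.7273)
  f(x*)   = 2.3182

x* = (-0.8182, -2), lambda* = (6.7273)


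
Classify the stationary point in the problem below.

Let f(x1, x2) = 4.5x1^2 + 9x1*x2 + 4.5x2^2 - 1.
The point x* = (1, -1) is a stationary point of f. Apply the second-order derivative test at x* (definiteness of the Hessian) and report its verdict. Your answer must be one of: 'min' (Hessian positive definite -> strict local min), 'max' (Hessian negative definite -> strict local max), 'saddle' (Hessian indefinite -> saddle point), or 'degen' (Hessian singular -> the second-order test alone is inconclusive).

Compute the Hessian H = grad^2 f:
  H = [[9, 9], [9, 9]]
Verify stationarity: grad f(x*) = H x* + g = (0, 0).
Eigenvalues of H: 0, 18.
H has a zero eigenvalue (singular; positive semidefinite but not definite), so H is neither positive definite, negative definite, nor indefinite. The second-order test alone is inconclusive -> degen.
(Indeed, f is constant along the null direction of H through x*, so x* is not a strict local extremum.)

degen


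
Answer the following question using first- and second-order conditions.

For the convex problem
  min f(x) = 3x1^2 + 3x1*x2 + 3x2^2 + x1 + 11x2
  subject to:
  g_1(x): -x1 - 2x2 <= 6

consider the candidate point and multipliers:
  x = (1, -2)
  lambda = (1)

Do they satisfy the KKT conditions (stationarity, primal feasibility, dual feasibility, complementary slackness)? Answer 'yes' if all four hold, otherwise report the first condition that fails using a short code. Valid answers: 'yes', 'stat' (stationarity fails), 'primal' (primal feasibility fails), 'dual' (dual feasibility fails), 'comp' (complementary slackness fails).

Gradient of f: grad f(x) = Q x + c = (1, 2)
Constraint values g_i(x) = a_i^T x - b_i:
  g_1((1, -2)) = -3
Stationarity residual: grad f(x) + sum_i lambda_i a_i = (0, 0)
  -> stationarity OK
Primal feasibility (all g_i <= 0): OK
Dual feasibility (all lambda_i >= 0): OK
Complementary slackness (lambda_i * g_i(x) = 0 for all i): FAILS

Verdict: the first failing condition is complementary_slackness -> comp.

comp


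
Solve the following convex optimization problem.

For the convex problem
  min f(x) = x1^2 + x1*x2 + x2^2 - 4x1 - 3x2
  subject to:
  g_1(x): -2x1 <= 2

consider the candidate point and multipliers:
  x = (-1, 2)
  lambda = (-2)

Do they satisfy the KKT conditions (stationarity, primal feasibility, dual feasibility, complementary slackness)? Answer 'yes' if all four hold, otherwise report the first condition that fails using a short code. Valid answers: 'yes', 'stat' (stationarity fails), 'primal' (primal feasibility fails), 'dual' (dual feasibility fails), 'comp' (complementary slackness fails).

Gradient of f: grad f(x) = Q x + c = (-4, 0)
Constraint values g_i(x) = a_i^T x - b_i:
  g_1((-1, 2)) = 0
Stationarity residual: grad f(x) + sum_i lambda_i a_i = (0, 0)
  -> stationarity OK
Primal feasibility (all g_i <= 0): OK
Dual feasibility (all lambda_i >= 0): FAILS
Complementary slackness (lambda_i * g_i(x) = 0 for all i): OK

Verdict: the first failing condition is dual_feasibility -> dual.

dual


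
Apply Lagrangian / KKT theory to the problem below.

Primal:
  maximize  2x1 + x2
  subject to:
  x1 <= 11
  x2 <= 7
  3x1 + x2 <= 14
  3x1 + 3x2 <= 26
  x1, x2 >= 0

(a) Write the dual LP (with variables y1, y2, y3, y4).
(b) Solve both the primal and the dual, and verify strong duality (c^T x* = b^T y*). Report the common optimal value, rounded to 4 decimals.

The standard primal-dual pair for 'max c^T x s.t. A x <= b, x >= 0' is:
  Dual:  min b^T y  s.t.  A^T y >= c,  y >= 0.

So the dual LP is:
  minimize  11y1 + 7y2 + 14y3 + 26y4
  subject to:
    y1 + 3y3 + 3y4 >= 2
    y2 + y3 + 3y4 >= 1
    y1, y2, y3, y4 >= 0

Solving the primal: x* = (2.6667, 6).
  primal value c^T x* = 11.3333.
Solving the dual: y* = (0, 0, 0.5, 0.1667).
  dual value b^T y* = 11.3333.
Strong duality: c^T x* = b^T y*. Confirmed.

11.3333


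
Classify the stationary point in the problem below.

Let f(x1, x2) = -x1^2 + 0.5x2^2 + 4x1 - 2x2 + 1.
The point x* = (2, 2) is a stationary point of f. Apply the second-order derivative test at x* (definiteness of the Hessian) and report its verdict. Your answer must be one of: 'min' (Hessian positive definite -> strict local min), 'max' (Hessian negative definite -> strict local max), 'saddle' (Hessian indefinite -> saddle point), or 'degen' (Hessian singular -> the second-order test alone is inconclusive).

Compute the Hessian H = grad^2 f:
  H = [[-2, 0], [0, 1]]
Verify stationarity: grad f(x*) = H x* + g = (0, 0).
Eigenvalues of H: -2, 1.
Eigenvalues have mixed signs, so H is indefinite -> x* is a saddle point.

saddle


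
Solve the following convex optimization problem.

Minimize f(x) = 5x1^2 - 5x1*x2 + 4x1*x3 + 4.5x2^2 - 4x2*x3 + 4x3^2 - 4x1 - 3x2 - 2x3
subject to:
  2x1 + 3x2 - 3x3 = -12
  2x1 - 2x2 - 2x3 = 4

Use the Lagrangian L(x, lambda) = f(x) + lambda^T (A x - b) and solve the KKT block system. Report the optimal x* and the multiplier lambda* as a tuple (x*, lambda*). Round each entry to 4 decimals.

Form the Lagrangian:
  L(x, lambda) = (1/2) x^T Q x + c^T x + lambda^T (A x - b)
Stationarity (grad_x L = 0): Q x + c + A^T lambda = 0.
Primal feasibility: A x = b.

This gives the KKT block system:
  [ Q   A^T ] [ x     ]   [-c ]
  [ A    0  ] [ lambda ] = [ b ]

Solving the linear system:
  x*      = (-1.2355, -3.2059, -0.0296)
  lambda* = (5.2003, -4.9781)
  f(x*)   = 48.4676

x* = (-1.2355, -3.2059, -0.0296), lambda* = (5.2003, -4.9781)


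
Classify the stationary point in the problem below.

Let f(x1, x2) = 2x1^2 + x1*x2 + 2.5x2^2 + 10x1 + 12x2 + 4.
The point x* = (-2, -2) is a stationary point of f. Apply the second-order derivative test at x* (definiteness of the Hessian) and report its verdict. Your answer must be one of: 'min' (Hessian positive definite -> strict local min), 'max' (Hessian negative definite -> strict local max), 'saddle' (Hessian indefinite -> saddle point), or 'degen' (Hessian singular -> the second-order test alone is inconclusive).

Compute the Hessian H = grad^2 f:
  H = [[4, 1], [1, 5]]
Verify stationarity: grad f(x*) = H x* + g = (0, 0).
Eigenvalues of H: 3.382, 5.618.
Both eigenvalues > 0, so H is positive definite -> x* is a strict local min.

min


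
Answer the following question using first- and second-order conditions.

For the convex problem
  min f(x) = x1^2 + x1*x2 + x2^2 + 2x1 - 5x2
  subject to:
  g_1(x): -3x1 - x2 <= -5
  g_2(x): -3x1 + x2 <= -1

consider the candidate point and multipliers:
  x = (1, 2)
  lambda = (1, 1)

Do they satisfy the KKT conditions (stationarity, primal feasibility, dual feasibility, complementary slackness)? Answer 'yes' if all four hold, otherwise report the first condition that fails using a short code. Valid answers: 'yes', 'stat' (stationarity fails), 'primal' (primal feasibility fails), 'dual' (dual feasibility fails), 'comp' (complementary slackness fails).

Gradient of f: grad f(x) = Q x + c = (6, 0)
Constraint values g_i(x) = a_i^T x - b_i:
  g_1((1, 2)) = 0
  g_2((1, 2)) = 0
Stationarity residual: grad f(x) + sum_i lambda_i a_i = (0, 0)
  -> stationarity OK
Primal feasibility (all g_i <= 0): OK
Dual feasibility (all lambda_i >= 0): OK
Complementary slackness (lambda_i * g_i(x) = 0 for all i): OK

Verdict: yes, KKT holds.

yes


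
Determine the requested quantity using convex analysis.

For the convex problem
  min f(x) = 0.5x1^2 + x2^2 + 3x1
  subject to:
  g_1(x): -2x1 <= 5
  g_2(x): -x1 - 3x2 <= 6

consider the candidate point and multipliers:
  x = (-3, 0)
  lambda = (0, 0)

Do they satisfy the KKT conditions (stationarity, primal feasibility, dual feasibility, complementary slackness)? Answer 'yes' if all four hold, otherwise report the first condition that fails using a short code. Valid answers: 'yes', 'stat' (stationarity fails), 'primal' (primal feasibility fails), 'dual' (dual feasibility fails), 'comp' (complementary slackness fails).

Gradient of f: grad f(x) = Q x + c = (0, 0)
Constraint values g_i(x) = a_i^T x - b_i:
  g_1((-3, 0)) = 1
  g_2((-3, 0)) = -3
Stationarity residual: grad f(x) + sum_i lambda_i a_i = (0, 0)
  -> stationarity OK
Primal feasibility (all g_i <= 0): FAILS
Dual feasibility (all lambda_i >= 0): OK
Complementary slackness (lambda_i * g_i(x) = 0 for all i): OK

Verdict: the first failing condition is primal_feasibility -> primal.

primal


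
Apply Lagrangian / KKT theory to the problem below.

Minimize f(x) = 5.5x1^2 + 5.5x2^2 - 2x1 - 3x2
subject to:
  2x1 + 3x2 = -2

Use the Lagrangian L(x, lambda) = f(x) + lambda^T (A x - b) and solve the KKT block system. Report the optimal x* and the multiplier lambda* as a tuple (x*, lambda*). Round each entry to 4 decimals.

Form the Lagrangian:
  L(x, lambda) = (1/2) x^T Q x + c^T x + lambda^T (A x - b)
Stationarity (grad_x L = 0): Q x + c + A^T lambda = 0.
Primal feasibility: A x = b.

This gives the KKT block system:
  [ Q   A^T ] [ x     ]   [-c ]
  [ A    0  ] [ lambda ] = [ b ]

Solving the linear system:
  x*      = (-0.3077, -0.4615)
  lambda* = (2.6923)
  f(x*)   = 3.6923

x* = (-0.3077, -0.4615), lambda* = (2.6923)


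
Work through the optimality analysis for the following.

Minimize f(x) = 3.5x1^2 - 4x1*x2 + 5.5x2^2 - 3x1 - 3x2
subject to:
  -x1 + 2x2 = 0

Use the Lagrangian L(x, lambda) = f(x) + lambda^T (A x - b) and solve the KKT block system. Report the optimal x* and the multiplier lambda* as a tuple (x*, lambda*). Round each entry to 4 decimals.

Form the Lagrangian:
  L(x, lambda) = (1/2) x^T Q x + c^T x + lambda^T (A x - b)
Stationarity (grad_x L = 0): Q x + c + A^T lambda = 0.
Primal feasibility: A x = b.

This gives the KKT block system:
  [ Q   A^T ] [ x     ]   [-c ]
  [ A    0  ] [ lambda ] = [ b ]

Solving the linear system:
  x*      = (0.7826, 0.3913)
  lambda* = (0.913)
  f(x*)   = -1.7609

x* = (0.7826, 0.3913), lambda* = (0.913)


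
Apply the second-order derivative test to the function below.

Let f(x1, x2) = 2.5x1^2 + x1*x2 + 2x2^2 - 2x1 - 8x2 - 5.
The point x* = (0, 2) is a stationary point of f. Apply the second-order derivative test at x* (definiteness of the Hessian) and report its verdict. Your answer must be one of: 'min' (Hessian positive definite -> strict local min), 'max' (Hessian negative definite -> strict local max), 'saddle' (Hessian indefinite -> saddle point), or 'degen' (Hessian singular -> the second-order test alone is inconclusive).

Compute the Hessian H = grad^2 f:
  H = [[5, 1], [1, 4]]
Verify stationarity: grad f(x*) = H x* + g = (0, 0).
Eigenvalues of H: 3.382, 5.618.
Both eigenvalues > 0, so H is positive definite -> x* is a strict local min.

min


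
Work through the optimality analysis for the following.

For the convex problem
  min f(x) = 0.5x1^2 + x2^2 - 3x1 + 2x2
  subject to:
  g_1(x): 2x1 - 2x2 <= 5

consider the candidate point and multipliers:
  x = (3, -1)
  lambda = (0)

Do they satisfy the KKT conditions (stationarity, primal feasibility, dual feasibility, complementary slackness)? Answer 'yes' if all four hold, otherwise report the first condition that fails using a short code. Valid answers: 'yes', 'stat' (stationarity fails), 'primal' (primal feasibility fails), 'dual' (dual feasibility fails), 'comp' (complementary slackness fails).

Gradient of f: grad f(x) = Q x + c = (0, 0)
Constraint values g_i(x) = a_i^T x - b_i:
  g_1((3, -1)) = 3
Stationarity residual: grad f(x) + sum_i lambda_i a_i = (0, 0)
  -> stationarity OK
Primal feasibility (all g_i <= 0): FAILS
Dual feasibility (all lambda_i >= 0): OK
Complementary slackness (lambda_i * g_i(x) = 0 for all i): OK

Verdict: the first failing condition is primal_feasibility -> primal.

primal


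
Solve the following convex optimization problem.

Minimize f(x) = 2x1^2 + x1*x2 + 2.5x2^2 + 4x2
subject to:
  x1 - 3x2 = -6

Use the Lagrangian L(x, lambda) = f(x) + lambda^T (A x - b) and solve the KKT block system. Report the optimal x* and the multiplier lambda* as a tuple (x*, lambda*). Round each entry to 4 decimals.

Form the Lagrangian:
  L(x, lambda) = (1/2) x^T Q x + c^T x + lambda^T (A x - b)
Stationarity (grad_x L = 0): Q x + c + A^T lambda = 0.
Primal feasibility: A x = b.

This gives the KKT block system:
  [ Q   A^T ] [ x     ]   [-c ]
  [ A    0  ] [ lambda ] = [ b ]

Solving the linear system:
  x*      = (-1.2766, 1.5745)
  lambda* = (3.5319)
  f(x*)   = 13.7447

x* = (-1.2766, 1.5745), lambda* = (3.5319)


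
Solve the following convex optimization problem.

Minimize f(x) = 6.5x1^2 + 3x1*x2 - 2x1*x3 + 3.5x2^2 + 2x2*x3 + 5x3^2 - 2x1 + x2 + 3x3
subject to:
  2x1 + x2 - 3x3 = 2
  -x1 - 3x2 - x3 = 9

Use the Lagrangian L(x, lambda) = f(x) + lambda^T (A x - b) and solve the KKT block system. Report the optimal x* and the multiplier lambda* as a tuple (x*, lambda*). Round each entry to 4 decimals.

Form the Lagrangian:
  L(x, lambda) = (1/2) x^T Q x + c^T x + lambda^T (A x - b)
Stationarity (grad_x L = 0): Q x + c + A^T lambda = 0.
Primal feasibility: A x = b.

This gives the KKT block system:
  [ Q   A^T ] [ x     ]   [-c ]
  [ A    0  ] [ lambda ] = [ b ]

Solving the linear system:
  x*      = (0.4667, -2.7333, -1.2667)
  lambda* = (-2.8933, -7.3867)
  f(x*)   = 32.4

x* = (0.4667, -2.7333, -1.2667), lambda* = (-2.8933, -7.3867)


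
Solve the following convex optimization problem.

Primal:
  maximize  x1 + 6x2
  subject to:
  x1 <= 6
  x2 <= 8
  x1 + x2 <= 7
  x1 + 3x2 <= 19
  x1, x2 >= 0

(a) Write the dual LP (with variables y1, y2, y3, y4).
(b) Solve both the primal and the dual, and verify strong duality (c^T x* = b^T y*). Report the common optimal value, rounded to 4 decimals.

The standard primal-dual pair for 'max c^T x s.t. A x <= b, x >= 0' is:
  Dual:  min b^T y  s.t.  A^T y >= c,  y >= 0.

So the dual LP is:
  minimize  6y1 + 8y2 + 7y3 + 19y4
  subject to:
    y1 + y3 + y4 >= 1
    y2 + y3 + 3y4 >= 6
    y1, y2, y3, y4 >= 0

Solving the primal: x* = (0, 6.3333).
  primal value c^T x* = 38.
Solving the dual: y* = (0, 0, 0, 2).
  dual value b^T y* = 38.
Strong duality: c^T x* = b^T y*. Confirmed.

38


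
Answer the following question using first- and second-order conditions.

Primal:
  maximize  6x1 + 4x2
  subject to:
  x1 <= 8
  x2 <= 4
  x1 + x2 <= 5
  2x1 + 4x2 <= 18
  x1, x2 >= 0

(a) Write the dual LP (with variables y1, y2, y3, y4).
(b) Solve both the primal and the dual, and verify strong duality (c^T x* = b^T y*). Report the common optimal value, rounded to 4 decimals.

The standard primal-dual pair for 'max c^T x s.t. A x <= b, x >= 0' is:
  Dual:  min b^T y  s.t.  A^T y >= c,  y >= 0.

So the dual LP is:
  minimize  8y1 + 4y2 + 5y3 + 18y4
  subject to:
    y1 + y3 + 2y4 >= 6
    y2 + y3 + 4y4 >= 4
    y1, y2, y3, y4 >= 0

Solving the primal: x* = (5, 0).
  primal value c^T x* = 30.
Solving the dual: y* = (0, 0, 6, 0).
  dual value b^T y* = 30.
Strong duality: c^T x* = b^T y*. Confirmed.

30


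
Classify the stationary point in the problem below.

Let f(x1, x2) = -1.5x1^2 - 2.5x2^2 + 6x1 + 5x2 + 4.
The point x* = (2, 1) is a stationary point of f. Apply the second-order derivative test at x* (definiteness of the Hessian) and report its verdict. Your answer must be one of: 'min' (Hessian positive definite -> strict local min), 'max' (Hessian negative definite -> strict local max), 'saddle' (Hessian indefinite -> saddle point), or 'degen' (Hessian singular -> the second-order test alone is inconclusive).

Compute the Hessian H = grad^2 f:
  H = [[-3, 0], [0, -5]]
Verify stationarity: grad f(x*) = H x* + g = (0, 0).
Eigenvalues of H: -5, -3.
Both eigenvalues < 0, so H is negative definite -> x* is a strict local max.

max


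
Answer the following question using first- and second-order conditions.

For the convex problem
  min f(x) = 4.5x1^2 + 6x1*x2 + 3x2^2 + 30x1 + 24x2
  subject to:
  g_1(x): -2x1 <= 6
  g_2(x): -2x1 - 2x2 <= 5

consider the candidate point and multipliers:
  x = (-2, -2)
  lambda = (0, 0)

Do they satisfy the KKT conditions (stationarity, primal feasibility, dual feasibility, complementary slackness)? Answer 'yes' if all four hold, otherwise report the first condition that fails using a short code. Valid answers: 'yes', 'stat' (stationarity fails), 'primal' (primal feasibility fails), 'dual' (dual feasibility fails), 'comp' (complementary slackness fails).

Gradient of f: grad f(x) = Q x + c = (0, 0)
Constraint values g_i(x) = a_i^T x - b_i:
  g_1((-2, -2)) = -2
  g_2((-2, -2)) = 3
Stationarity residual: grad f(x) + sum_i lambda_i a_i = (0, 0)
  -> stationarity OK
Primal feasibility (all g_i <= 0): FAILS
Dual feasibility (all lambda_i >= 0): OK
Complementary slackness (lambda_i * g_i(x) = 0 for all i): OK

Verdict: the first failing condition is primal_feasibility -> primal.

primal


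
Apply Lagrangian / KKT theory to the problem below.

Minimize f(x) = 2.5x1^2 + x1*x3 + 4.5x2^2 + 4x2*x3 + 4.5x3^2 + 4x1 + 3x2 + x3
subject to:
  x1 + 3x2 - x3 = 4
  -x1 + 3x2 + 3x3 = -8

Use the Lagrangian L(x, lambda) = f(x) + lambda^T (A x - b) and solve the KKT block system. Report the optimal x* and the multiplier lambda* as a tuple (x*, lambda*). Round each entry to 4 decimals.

Form the Lagrangian:
  L(x, lambda) = (1/2) x^T Q x + c^T x + lambda^T (A x - b)
Stationarity (grad_x L = 0): Q x + c + A^T lambda = 0.
Primal feasibility: A x = b.

This gives the KKT block system:
  [ Q   A^T ] [ x     ]   [-c ]
  [ A    0  ] [ lambda ] = [ b ]

Solving the linear system:
  x*      = (1.3191, 0.1135, -2.3404)
  lambda* = (-3.2376, 5.0177)
  f(x*)   = 28.1844

x* = (1.3191, 0.1135, -2.3404), lambda* = (-3.2376, 5.0177)


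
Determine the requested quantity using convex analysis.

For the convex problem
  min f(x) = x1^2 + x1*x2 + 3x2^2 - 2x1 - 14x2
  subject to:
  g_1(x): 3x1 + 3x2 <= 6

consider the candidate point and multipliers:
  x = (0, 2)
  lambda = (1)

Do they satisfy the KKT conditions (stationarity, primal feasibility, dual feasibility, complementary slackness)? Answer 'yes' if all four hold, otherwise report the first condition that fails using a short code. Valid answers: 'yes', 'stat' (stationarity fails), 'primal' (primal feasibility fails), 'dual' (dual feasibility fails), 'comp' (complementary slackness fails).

Gradient of f: grad f(x) = Q x + c = (0, -2)
Constraint values g_i(x) = a_i^T x - b_i:
  g_1((0, 2)) = 0
Stationarity residual: grad f(x) + sum_i lambda_i a_i = (3, 1)
  -> stationarity FAILS
Primal feasibility (all g_i <= 0): OK
Dual feasibility (all lambda_i >= 0): OK
Complementary slackness (lambda_i * g_i(x) = 0 for all i): OK

Verdict: the first failing condition is stationarity -> stat.

stat


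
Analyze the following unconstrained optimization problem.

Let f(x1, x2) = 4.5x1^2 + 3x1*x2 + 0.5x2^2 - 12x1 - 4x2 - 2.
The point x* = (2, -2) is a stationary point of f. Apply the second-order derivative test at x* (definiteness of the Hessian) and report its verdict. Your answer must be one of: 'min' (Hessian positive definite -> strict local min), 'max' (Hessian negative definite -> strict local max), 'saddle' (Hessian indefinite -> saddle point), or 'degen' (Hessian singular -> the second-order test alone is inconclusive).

Compute the Hessian H = grad^2 f:
  H = [[9, 3], [3, 1]]
Verify stationarity: grad f(x*) = H x* + g = (0, 0).
Eigenvalues of H: 0, 10.
H has a zero eigenvalue (singular; positive semidefinite but not definite), so H is neither positive definite, negative definite, nor indefinite. The second-order test alone is inconclusive -> degen.
(Indeed, f is constant along the null direction of H through x*, so x* is not a strict local extremum.)

degen


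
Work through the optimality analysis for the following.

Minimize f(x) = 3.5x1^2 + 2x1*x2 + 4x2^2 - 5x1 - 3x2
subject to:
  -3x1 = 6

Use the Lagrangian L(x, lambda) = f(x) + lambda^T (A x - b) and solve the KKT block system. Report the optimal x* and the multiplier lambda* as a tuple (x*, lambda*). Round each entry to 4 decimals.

Form the Lagrangian:
  L(x, lambda) = (1/2) x^T Q x + c^T x + lambda^T (A x - b)
Stationarity (grad_x L = 0): Q x + c + A^T lambda = 0.
Primal feasibility: A x = b.

This gives the KKT block system:
  [ Q   A^T ] [ x     ]   [-c ]
  [ A    0  ] [ lambda ] = [ b ]

Solving the linear system:
  x*      = (-2, 0.875)
  lambda* = (-5.75)
  f(x*)   = 20.9375

x* = (-2, 0.875), lambda* = (-5.75)


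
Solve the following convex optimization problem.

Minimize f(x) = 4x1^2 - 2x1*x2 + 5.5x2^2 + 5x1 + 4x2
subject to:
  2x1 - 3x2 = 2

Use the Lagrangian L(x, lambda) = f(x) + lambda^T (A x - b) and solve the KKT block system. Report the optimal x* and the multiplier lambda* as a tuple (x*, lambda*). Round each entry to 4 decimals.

Form the Lagrangian:
  L(x, lambda) = (1/2) x^T Q x + c^T x + lambda^T (A x - b)
Stationarity (grad_x L = 0): Q x + c + A^T lambda = 0.
Primal feasibility: A x = b.

This gives the KKT block system:
  [ Q   A^T ] [ x     ]   [-c ]
  [ A    0  ] [ lambda ] = [ b ]

Solving the linear system:
  x*      = (-0.4022, -0.9348)
  lambda* = (-1.8261)
  f(x*)   = -1.0489

x* = (-0.4022, -0.9348), lambda* = (-1.8261)


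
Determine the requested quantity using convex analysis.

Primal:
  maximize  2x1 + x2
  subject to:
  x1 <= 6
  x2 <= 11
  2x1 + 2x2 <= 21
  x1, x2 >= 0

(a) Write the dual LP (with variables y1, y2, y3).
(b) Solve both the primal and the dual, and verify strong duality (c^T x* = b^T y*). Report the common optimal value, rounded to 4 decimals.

The standard primal-dual pair for 'max c^T x s.t. A x <= b, x >= 0' is:
  Dual:  min b^T y  s.t.  A^T y >= c,  y >= 0.

So the dual LP is:
  minimize  6y1 + 11y2 + 21y3
  subject to:
    y1 + 2y3 >= 2
    y2 + 2y3 >= 1
    y1, y2, y3 >= 0

Solving the primal: x* = (6, 4.5).
  primal value c^T x* = 16.5.
Solving the dual: y* = (1, 0, 0.5).
  dual value b^T y* = 16.5.
Strong duality: c^T x* = b^T y*. Confirmed.

16.5


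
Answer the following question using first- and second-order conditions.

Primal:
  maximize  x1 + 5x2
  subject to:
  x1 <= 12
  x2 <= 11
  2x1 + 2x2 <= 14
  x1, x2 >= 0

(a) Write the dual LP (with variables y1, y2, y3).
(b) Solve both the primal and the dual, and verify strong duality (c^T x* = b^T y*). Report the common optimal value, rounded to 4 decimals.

The standard primal-dual pair for 'max c^T x s.t. A x <= b, x >= 0' is:
  Dual:  min b^T y  s.t.  A^T y >= c,  y >= 0.

So the dual LP is:
  minimize  12y1 + 11y2 + 14y3
  subject to:
    y1 + 2y3 >= 1
    y2 + 2y3 >= 5
    y1, y2, y3 >= 0

Solving the primal: x* = (0, 7).
  primal value c^T x* = 35.
Solving the dual: y* = (0, 0, 2.5).
  dual value b^T y* = 35.
Strong duality: c^T x* = b^T y*. Confirmed.

35


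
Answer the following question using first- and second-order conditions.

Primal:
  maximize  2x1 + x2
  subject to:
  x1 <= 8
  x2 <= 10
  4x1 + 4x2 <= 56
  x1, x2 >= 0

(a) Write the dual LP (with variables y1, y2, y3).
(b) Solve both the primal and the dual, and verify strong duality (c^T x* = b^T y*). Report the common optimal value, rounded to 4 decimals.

The standard primal-dual pair for 'max c^T x s.t. A x <= b, x >= 0' is:
  Dual:  min b^T y  s.t.  A^T y >= c,  y >= 0.

So the dual LP is:
  minimize  8y1 + 10y2 + 56y3
  subject to:
    y1 + 4y3 >= 2
    y2 + 4y3 >= 1
    y1, y2, y3 >= 0

Solving the primal: x* = (8, 6).
  primal value c^T x* = 22.
Solving the dual: y* = (1, 0, 0.25).
  dual value b^T y* = 22.
Strong duality: c^T x* = b^T y*. Confirmed.

22


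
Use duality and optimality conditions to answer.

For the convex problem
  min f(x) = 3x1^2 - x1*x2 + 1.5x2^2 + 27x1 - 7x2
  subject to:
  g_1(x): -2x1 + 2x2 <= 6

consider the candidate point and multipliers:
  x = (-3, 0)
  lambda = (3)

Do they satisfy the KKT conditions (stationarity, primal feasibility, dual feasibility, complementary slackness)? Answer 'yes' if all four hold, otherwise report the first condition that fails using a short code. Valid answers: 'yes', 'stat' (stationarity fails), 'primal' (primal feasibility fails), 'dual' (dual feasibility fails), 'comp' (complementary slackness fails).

Gradient of f: grad f(x) = Q x + c = (9, -4)
Constraint values g_i(x) = a_i^T x - b_i:
  g_1((-3, 0)) = 0
Stationarity residual: grad f(x) + sum_i lambda_i a_i = (3, 2)
  -> stationarity FAILS
Primal feasibility (all g_i <= 0): OK
Dual feasibility (all lambda_i >= 0): OK
Complementary slackness (lambda_i * g_i(x) = 0 for all i): OK

Verdict: the first failing condition is stationarity -> stat.

stat


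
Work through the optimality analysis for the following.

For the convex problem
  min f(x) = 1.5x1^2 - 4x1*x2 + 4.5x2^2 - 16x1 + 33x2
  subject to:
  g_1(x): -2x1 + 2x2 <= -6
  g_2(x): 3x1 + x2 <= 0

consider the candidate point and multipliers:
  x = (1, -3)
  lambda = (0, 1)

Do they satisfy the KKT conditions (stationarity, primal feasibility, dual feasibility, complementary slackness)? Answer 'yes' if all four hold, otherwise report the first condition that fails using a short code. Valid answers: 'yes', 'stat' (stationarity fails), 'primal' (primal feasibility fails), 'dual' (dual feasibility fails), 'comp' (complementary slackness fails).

Gradient of f: grad f(x) = Q x + c = (-1, 2)
Constraint values g_i(x) = a_i^T x - b_i:
  g_1((1, -3)) = -2
  g_2((1, -3)) = 0
Stationarity residual: grad f(x) + sum_i lambda_i a_i = (2, 3)
  -> stationarity FAILS
Primal feasibility (all g_i <= 0): OK
Dual feasibility (all lambda_i >= 0): OK
Complementary slackness (lambda_i * g_i(x) = 0 for all i): OK

Verdict: the first failing condition is stationarity -> stat.

stat


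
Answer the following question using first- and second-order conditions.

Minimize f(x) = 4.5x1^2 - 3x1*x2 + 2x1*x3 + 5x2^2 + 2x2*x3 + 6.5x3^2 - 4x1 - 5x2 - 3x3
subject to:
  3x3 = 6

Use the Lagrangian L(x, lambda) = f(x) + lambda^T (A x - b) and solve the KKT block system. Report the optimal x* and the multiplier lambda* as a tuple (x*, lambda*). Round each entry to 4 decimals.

Form the Lagrangian:
  L(x, lambda) = (1/2) x^T Q x + c^T x + lambda^T (A x - b)
Stationarity (grad_x L = 0): Q x + c + A^T lambda = 0.
Primal feasibility: A x = b.

This gives the KKT block system:
  [ Q   A^T ] [ x     ]   [-c ]
  [ A    0  ] [ lambda ] = [ b ]

Solving the linear system:
  x*      = (0.037, 0.1111, 2)
  lambda* = (-7.7654)
  f(x*)   = 19.9444

x* = (0.037, 0.1111, 2), lambda* = (-7.7654)


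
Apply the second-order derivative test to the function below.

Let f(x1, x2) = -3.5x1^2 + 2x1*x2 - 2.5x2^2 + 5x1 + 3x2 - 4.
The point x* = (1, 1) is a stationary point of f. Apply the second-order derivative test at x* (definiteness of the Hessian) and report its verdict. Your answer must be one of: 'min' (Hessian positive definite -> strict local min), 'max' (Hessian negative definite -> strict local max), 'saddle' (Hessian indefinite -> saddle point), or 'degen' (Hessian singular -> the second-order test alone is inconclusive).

Compute the Hessian H = grad^2 f:
  H = [[-7, 2], [2, -5]]
Verify stationarity: grad f(x*) = H x* + g = (0, 0).
Eigenvalues of H: -8.2361, -3.7639.
Both eigenvalues < 0, so H is negative definite -> x* is a strict local max.

max


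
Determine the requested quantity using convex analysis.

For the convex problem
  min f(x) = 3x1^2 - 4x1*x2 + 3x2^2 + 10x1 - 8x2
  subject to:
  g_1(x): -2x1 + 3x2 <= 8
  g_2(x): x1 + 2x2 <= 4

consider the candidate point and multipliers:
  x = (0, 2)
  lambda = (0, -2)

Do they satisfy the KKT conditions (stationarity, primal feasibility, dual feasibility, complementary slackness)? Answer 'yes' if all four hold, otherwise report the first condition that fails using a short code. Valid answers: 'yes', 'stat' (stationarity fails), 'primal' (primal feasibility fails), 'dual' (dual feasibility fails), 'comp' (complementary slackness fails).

Gradient of f: grad f(x) = Q x + c = (2, 4)
Constraint values g_i(x) = a_i^T x - b_i:
  g_1((0, 2)) = -2
  g_2((0, 2)) = 0
Stationarity residual: grad f(x) + sum_i lambda_i a_i = (0, 0)
  -> stationarity OK
Primal feasibility (all g_i <= 0): OK
Dual feasibility (all lambda_i >= 0): FAILS
Complementary slackness (lambda_i * g_i(x) = 0 for all i): OK

Verdict: the first failing condition is dual_feasibility -> dual.

dual


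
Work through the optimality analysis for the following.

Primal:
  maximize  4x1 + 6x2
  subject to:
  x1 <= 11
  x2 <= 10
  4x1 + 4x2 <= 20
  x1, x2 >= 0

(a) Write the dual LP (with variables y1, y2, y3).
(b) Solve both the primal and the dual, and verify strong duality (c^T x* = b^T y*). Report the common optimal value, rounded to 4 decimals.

The standard primal-dual pair for 'max c^T x s.t. A x <= b, x >= 0' is:
  Dual:  min b^T y  s.t.  A^T y >= c,  y >= 0.

So the dual LP is:
  minimize  11y1 + 10y2 + 20y3
  subject to:
    y1 + 4y3 >= 4
    y2 + 4y3 >= 6
    y1, y2, y3 >= 0

Solving the primal: x* = (0, 5).
  primal value c^T x* = 30.
Solving the dual: y* = (0, 0, 1.5).
  dual value b^T y* = 30.
Strong duality: c^T x* = b^T y*. Confirmed.

30


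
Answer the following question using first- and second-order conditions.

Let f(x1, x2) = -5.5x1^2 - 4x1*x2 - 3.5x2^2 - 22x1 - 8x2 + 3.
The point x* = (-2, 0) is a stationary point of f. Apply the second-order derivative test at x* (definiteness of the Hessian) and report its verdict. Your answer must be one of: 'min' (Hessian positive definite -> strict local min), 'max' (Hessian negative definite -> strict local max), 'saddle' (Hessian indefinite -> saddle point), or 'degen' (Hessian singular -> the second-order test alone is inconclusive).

Compute the Hessian H = grad^2 f:
  H = [[-11, -4], [-4, -7]]
Verify stationarity: grad f(x*) = H x* + g = (0, 0).
Eigenvalues of H: -13.4721, -4.5279.
Both eigenvalues < 0, so H is negative definite -> x* is a strict local max.

max


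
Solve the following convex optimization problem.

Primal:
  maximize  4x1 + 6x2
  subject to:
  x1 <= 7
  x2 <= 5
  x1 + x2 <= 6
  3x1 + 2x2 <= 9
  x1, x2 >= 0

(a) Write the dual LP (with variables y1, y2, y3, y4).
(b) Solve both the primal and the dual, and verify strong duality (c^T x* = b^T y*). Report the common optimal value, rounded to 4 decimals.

The standard primal-dual pair for 'max c^T x s.t. A x <= b, x >= 0' is:
  Dual:  min b^T y  s.t.  A^T y >= c,  y >= 0.

So the dual LP is:
  minimize  7y1 + 5y2 + 6y3 + 9y4
  subject to:
    y1 + y3 + 3y4 >= 4
    y2 + y3 + 2y4 >= 6
    y1, y2, y3, y4 >= 0

Solving the primal: x* = (0, 4.5).
  primal value c^T x* = 27.
Solving the dual: y* = (0, 0, 0, 3).
  dual value b^T y* = 27.
Strong duality: c^T x* = b^T y*. Confirmed.

27


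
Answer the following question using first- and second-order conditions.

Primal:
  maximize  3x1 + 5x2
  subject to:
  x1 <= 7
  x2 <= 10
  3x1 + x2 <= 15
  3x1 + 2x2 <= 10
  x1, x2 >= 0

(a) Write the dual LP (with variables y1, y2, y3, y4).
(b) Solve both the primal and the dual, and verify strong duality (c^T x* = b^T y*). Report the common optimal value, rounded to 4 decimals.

The standard primal-dual pair for 'max c^T x s.t. A x <= b, x >= 0' is:
  Dual:  min b^T y  s.t.  A^T y >= c,  y >= 0.

So the dual LP is:
  minimize  7y1 + 10y2 + 15y3 + 10y4
  subject to:
    y1 + 3y3 + 3y4 >= 3
    y2 + y3 + 2y4 >= 5
    y1, y2, y3, y4 >= 0

Solving the primal: x* = (0, 5).
  primal value c^T x* = 25.
Solving the dual: y* = (0, 0, 0, 2.5).
  dual value b^T y* = 25.
Strong duality: c^T x* = b^T y*. Confirmed.

25


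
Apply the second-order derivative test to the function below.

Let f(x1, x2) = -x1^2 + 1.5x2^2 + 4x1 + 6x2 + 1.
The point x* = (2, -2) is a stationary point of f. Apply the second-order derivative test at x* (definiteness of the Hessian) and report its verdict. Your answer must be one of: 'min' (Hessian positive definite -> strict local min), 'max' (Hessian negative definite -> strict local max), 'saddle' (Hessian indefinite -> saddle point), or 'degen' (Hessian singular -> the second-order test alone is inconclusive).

Compute the Hessian H = grad^2 f:
  H = [[-2, 0], [0, 3]]
Verify stationarity: grad f(x*) = H x* + g = (0, 0).
Eigenvalues of H: -2, 3.
Eigenvalues have mixed signs, so H is indefinite -> x* is a saddle point.

saddle


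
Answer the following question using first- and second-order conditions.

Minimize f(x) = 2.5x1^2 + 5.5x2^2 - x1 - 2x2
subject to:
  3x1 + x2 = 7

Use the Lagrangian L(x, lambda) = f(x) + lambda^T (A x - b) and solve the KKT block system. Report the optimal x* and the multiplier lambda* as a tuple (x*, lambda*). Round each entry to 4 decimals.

Form the Lagrangian:
  L(x, lambda) = (1/2) x^T Q x + c^T x + lambda^T (A x - b)
Stationarity (grad_x L = 0): Q x + c + A^T lambda = 0.
Primal feasibility: A x = b.

This gives the KKT block system:
  [ Q   A^T ] [ x     ]   [-c ]
  [ A    0  ] [ lambda ] = [ b ]

Solving the linear system:
  x*      = (2.1731, 0.4808)
  lambda* = (-3.2885)
  f(x*)   = 9.9423

x* = (2.1731, 0.4808), lambda* = (-3.2885)


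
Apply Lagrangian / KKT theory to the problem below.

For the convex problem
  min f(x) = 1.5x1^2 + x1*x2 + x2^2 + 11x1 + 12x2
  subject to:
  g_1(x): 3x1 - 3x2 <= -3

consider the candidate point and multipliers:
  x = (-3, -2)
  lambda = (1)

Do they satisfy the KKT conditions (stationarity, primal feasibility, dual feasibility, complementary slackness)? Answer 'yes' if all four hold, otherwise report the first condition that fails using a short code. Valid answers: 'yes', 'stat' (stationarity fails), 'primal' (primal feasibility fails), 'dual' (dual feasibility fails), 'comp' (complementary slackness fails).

Gradient of f: grad f(x) = Q x + c = (0, 5)
Constraint values g_i(x) = a_i^T x - b_i:
  g_1((-3, -2)) = 0
Stationarity residual: grad f(x) + sum_i lambda_i a_i = (3, 2)
  -> stationarity FAILS
Primal feasibility (all g_i <= 0): OK
Dual feasibility (all lambda_i >= 0): OK
Complementary slackness (lambda_i * g_i(x) = 0 for all i): OK

Verdict: the first failing condition is stationarity -> stat.

stat


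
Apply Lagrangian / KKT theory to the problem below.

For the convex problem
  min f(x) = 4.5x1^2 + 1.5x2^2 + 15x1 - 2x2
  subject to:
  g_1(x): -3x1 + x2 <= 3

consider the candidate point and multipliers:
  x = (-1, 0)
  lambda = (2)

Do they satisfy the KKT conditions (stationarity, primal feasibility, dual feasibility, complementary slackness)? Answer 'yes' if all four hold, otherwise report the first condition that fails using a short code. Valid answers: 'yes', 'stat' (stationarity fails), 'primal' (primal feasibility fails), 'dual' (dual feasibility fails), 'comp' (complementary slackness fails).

Gradient of f: grad f(x) = Q x + c = (6, -2)
Constraint values g_i(x) = a_i^T x - b_i:
  g_1((-1, 0)) = 0
Stationarity residual: grad f(x) + sum_i lambda_i a_i = (0, 0)
  -> stationarity OK
Primal feasibility (all g_i <= 0): OK
Dual feasibility (all lambda_i >= 0): OK
Complementary slackness (lambda_i * g_i(x) = 0 for all i): OK

Verdict: yes, KKT holds.

yes
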